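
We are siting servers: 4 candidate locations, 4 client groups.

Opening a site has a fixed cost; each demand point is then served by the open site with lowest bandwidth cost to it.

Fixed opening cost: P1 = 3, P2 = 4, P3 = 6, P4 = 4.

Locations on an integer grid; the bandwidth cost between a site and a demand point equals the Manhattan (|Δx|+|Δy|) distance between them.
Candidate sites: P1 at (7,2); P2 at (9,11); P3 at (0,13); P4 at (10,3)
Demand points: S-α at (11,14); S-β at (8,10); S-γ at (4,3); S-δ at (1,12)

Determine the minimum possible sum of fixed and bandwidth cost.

Open {P1, P2, P3}: assign each demand point to its cheapest open site.
  S-α→P2 5, S-β→P2 2, S-γ→P1 4, S-δ→P3 2
  bandwidth cost 13, fixed 13 → total 26.
Compare {P1, P2}: bandwidth cost 20 + fixed 7 = 27.
Compare {P2, P3, P4}: bandwidth cost 15 + fixed 14 = 29.
Compare {P2, P4}: bandwidth cost 22 + fixed 8 = 30.
All other subsets cost ≥ 27. Minimum total cost: 26.

26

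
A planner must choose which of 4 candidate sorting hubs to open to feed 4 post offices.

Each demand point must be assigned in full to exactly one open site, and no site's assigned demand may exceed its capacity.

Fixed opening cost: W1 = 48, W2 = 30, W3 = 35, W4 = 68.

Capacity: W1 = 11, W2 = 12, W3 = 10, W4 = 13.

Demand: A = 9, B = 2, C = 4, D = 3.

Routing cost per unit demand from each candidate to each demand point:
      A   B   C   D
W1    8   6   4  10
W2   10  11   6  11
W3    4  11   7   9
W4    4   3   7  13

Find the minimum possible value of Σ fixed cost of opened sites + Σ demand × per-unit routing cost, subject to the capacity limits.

Open {W1, W3}; cheapest assignment that respects the capacities:
  W1 (cap 11, load 9): B, C, D — cost 2×6 + 4×4 + 3×10 = 58
  W3 (cap 10, load 9): A — cost 9×4 = 36
  Shipping 94, fixed 83 → total 177.
  Any other capacity-feasible assignment to {W1, W3} ships for at least 94.
Compare {W2, W3}: its best feasible assignment gives total 180.
Compare {W2, W4}: its best feasible assignment gives total 197.
Every other set of open sites that can feasibly serve all demand totals ≥ 180 even under its best assignment. Minimum: 177.

177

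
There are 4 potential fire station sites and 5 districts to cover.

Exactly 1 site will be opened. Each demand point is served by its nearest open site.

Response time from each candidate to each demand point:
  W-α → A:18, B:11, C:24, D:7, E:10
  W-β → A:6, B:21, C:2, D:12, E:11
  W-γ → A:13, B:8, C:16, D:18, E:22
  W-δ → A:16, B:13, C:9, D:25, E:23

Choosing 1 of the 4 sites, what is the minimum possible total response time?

Open {W-β}.
  A→W-β 6, B→W-β 21, C→W-β 2, D→W-β 12, E→W-β 11  ⇒ total 52.
Compare {W-α}: total 70.
Compare {W-γ}: total 77.
No size-1 selection does better; minimum is 52.

52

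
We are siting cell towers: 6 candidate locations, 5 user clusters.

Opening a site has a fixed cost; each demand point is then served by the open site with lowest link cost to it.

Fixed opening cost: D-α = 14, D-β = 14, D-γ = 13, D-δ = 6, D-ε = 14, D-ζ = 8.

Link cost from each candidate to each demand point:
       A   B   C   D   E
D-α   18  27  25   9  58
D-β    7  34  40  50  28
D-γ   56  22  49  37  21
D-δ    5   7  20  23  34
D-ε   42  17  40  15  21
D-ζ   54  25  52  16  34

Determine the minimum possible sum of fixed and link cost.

88

Open {D-δ, D-ε}: assign each demand point to its cheapest open site.
  A→D-δ 5, B→D-δ 7, C→D-δ 20, D→D-ε 15, E→D-ε 21
  link cost 68, fixed 20 → total 88.
Compare {D-δ}: link cost 89 + fixed 6 = 95.
Compare {D-α, D-δ}: link cost 75 + fixed 20 = 95.
Compare {D-γ, D-δ}: link cost 76 + fixed 19 = 95.
All other subsets cost ≥ 95. Minimum total cost: 88.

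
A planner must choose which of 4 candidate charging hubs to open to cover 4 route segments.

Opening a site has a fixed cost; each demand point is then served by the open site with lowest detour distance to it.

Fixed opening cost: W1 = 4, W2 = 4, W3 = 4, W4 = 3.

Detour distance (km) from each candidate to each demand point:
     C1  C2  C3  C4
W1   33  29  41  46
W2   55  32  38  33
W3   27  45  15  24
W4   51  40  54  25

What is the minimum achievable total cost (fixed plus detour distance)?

103

Open {W1, W3}: assign each demand point to its cheapest open site.
  C1→W3 27, C2→W1 29, C3→W3 15, C4→W3 24
  detour distance 95, fixed 8 → total 103.
Compare {W2, W3}: detour distance 98 + fixed 8 = 106.
Compare {W1, W3, W4}: detour distance 95 + fixed 11 = 106.
Compare {W1, W2, W3}: detour distance 95 + fixed 12 = 107.
All other subsets cost ≥ 106. Minimum total cost: 103.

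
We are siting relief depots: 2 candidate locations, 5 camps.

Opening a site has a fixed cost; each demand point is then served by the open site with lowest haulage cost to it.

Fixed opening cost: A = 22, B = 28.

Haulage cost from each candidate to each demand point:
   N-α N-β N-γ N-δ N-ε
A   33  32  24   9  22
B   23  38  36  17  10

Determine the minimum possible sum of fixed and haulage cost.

142

Open {A}: assign each demand point to its cheapest open site.
  N-α→A 33, N-β→A 32, N-γ→A 24, N-δ→A 9, N-ε→A 22
  haulage cost 120, fixed 22 → total 142.
Compare {A, B}: haulage cost 98 + fixed 50 = 148.
Compare {B}: haulage cost 124 + fixed 28 = 152.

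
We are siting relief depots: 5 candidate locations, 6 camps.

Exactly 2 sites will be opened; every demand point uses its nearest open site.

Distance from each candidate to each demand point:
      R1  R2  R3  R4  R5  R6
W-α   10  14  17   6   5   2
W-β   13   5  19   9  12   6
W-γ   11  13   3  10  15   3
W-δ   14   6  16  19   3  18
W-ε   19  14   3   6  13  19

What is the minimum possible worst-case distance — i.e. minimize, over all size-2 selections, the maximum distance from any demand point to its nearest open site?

Open {W-γ, W-δ}.
  Farthest demand point is R1 at distance 11 (to W-γ); all others are ≤ 11.
With {W-β, W-γ} the worst case is 12.
With {W-α, W-γ} the worst case is 13.
No size-2 selection achieves below 11.

11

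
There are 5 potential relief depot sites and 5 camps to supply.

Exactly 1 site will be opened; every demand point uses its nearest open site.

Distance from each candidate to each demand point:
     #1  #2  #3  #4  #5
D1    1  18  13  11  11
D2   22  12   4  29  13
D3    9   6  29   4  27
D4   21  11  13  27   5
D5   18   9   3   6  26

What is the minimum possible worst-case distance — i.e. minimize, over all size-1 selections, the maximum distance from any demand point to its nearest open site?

18

Open {D1}.
  Farthest demand point is #2 at distance 18 (to D1); all others are ≤ 18.
With {D5} the worst case is 26.
With {D4} the worst case is 27.
No size-1 selection achieves below 18.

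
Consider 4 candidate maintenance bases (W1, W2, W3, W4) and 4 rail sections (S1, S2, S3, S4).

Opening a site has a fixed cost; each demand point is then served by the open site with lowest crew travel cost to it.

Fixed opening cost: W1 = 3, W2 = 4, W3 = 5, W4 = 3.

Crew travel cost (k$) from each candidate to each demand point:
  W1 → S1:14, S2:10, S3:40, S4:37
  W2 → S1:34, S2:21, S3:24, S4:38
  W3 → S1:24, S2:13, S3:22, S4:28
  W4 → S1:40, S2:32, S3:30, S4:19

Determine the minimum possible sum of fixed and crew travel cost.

Open {W1, W3, W4}: assign each demand point to its cheapest open site.
  S1→W1 14, S2→W1 10, S3→W3 22, S4→W4 19
  crew travel cost 65, fixed 11 → total 76.
Compare {W1, W2, W4}: crew travel cost 67 + fixed 10 = 77.
Compare {W1, W4}: crew travel cost 73 + fixed 6 = 79.
Compare {W1, W2, W3, W4}: crew travel cost 65 + fixed 15 = 80.
All other subsets cost ≥ 77. Minimum total cost: 76.

76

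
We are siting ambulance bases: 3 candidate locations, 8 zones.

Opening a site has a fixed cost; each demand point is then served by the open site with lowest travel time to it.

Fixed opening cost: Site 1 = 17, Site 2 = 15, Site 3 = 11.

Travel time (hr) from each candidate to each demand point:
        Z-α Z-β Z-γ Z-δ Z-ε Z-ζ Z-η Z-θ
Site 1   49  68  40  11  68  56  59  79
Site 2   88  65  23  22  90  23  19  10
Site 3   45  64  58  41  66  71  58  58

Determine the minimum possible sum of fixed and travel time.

298

Open {Site 2, Site 3}: assign each demand point to its cheapest open site.
  Z-α→Site 3 45, Z-β→Site 3 64, Z-γ→Site 2 23, Z-δ→Site 2 22, Z-ε→Site 3 66, Z-ζ→Site 2 23, Z-η→Site 2 19, Z-θ→Site 2 10
  travel time 272, fixed 26 → total 298.
Compare {Site 1, Site 2}: travel time 268 + fixed 32 = 300.
Compare {Site 1, Site 2, Site 3}: travel time 261 + fixed 43 = 304.
Compare {Site 2}: travel time 340 + fixed 15 = 355.
All other subsets cost ≥ 300. Minimum total cost: 298.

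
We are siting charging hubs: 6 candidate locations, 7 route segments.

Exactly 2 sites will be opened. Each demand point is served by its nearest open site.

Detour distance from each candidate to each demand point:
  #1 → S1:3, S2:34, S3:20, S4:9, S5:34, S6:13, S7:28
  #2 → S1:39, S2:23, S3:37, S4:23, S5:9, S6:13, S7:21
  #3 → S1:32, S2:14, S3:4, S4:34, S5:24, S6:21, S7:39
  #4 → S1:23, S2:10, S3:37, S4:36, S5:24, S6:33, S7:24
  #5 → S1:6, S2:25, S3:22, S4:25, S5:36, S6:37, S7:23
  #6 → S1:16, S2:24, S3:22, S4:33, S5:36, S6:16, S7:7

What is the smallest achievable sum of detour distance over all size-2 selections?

95

Open {#1, #3}.
  S1→#1 3, S2→#3 14, S3→#3 4, S4→#1 9, S5→#3 24, S6→#1 13, S7→#1 28  ⇒ total 95.
Compare {#1, #2}: total 98.
Compare {#1, #4}: total 103.
No size-2 selection does better; minimum is 95.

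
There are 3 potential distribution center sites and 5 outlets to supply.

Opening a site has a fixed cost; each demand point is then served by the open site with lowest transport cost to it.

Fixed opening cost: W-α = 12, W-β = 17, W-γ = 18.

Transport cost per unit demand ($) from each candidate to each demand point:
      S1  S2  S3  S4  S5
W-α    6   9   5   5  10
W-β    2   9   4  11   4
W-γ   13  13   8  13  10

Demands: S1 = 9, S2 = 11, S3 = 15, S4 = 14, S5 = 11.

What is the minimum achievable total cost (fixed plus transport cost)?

Open {W-α, W-β}: assign each demand point to its cheapest open site.
  S1→W-β 9×2=18, S2→W-α 11×9=99, S3→W-β 15×4=60, S4→W-α 14×5=70, S5→W-β 11×4=44
  transport cost 291, fixed 29 → total 320.
Compare {W-α, W-β, W-γ}: transport cost 291 + fixed 47 = 338.
Compare {W-β}: transport cost 375 + fixed 17 = 392.
Compare {W-β, W-γ}: transport cost 375 + fixed 35 = 410.
All other subsets cost ≥ 338. Minimum total cost: 320.

320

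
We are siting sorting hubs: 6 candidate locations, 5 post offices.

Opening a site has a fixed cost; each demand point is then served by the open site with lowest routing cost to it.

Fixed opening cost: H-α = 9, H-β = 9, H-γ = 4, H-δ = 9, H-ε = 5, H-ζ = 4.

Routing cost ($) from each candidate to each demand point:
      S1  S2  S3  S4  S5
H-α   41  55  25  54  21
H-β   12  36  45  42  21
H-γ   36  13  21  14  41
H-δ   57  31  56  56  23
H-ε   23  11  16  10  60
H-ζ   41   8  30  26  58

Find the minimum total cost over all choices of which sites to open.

84

Open {H-β, H-ε}: assign each demand point to its cheapest open site.
  S1→H-β 12, S2→H-ε 11, S3→H-ε 16, S4→H-ε 10, S5→H-β 21
  routing cost 70, fixed 14 → total 84.
Compare {H-β, H-ε, H-ζ}: routing cost 67 + fixed 18 = 85.
Compare {H-β, H-γ, H-ε}: routing cost 70 + fixed 18 = 88.
Compare {H-β, H-γ, H-ε, H-ζ}: routing cost 67 + fixed 22 = 89.
All other subsets cost ≥ 85. Minimum total cost: 84.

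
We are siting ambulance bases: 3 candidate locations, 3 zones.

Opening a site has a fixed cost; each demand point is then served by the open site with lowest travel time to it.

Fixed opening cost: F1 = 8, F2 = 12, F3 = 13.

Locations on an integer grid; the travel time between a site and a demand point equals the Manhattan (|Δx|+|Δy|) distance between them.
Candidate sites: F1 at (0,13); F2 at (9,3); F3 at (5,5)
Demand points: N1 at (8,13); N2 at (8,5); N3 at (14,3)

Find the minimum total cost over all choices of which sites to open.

Open {F2}: assign each demand point to its cheapest open site.
  N1→F2 11, N2→F2 3, N3→F2 5
  travel time 19, fixed 12 → total 31.
Compare {F1, F2}: travel time 16 + fixed 20 = 36.
Compare {F3}: travel time 25 + fixed 13 = 38.
Compare {F1, F3}: travel time 22 + fixed 21 = 43.
All other subsets cost ≥ 36. Minimum total cost: 31.

31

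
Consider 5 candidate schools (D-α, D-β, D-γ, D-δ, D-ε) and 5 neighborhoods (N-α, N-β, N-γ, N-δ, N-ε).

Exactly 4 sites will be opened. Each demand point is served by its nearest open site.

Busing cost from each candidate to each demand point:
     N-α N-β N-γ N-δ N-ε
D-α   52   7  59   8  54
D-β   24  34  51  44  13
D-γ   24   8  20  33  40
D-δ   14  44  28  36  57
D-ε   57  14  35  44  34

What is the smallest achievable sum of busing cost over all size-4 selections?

62

Open {D-α, D-β, D-γ, D-δ}.
  N-α→D-δ 14, N-β→D-α 7, N-γ→D-γ 20, N-δ→D-α 8, N-ε→D-β 13  ⇒ total 62.
Compare {D-α, D-β, D-δ, D-ε}: total 70.
Compare {D-α, D-β, D-γ, D-ε}: total 72.
No size-4 selection does better; minimum is 62.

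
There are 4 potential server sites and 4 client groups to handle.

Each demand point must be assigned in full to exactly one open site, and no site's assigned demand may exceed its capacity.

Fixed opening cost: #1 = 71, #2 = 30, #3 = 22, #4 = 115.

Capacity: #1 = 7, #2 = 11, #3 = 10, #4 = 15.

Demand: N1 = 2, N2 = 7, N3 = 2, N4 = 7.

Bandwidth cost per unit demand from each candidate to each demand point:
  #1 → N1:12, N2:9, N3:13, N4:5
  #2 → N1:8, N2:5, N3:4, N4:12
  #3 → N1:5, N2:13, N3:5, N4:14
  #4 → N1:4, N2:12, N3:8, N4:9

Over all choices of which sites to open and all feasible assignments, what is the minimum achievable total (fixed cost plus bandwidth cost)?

Open {#1, #2}; cheapest assignment that respects the capacities:
  #1 (cap 7, load 7): N4 — cost 7×5 = 35
  #2 (cap 11, load 11): N1, N2, N3 — cost 2×8 + 7×5 + 2×4 = 59
  Shipping 94, fixed 101 → total 195.
  Any other capacity-feasible assignment to {#1, #2} ships for at least 94.
Compare {#2, #3}: its best feasible assignment gives total 203.
Compare {#1, #2, #3}: its best feasible assignment gives total 211.
Every other set of open sites that can feasibly serve all demand totals ≥ 203 even under its best assignment. Minimum: 195.

195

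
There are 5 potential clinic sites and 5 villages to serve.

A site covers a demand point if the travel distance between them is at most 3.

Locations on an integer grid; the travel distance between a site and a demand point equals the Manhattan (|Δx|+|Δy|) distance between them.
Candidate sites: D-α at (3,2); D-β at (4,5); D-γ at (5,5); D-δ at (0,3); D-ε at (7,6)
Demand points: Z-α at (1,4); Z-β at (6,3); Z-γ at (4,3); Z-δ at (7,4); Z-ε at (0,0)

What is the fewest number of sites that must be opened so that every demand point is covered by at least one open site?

Coverage sets (demand points within 3 of each site):
  D-α: {Z-γ}
  D-β: {Z-γ}
  D-γ: {Z-β, Z-γ, Z-δ}
  D-δ: {Z-α, Z-ε}
  D-ε: {Z-δ}
No single site covers all 5 demand points.
But {D-γ, D-δ} covers everything, so the minimum is 2.

2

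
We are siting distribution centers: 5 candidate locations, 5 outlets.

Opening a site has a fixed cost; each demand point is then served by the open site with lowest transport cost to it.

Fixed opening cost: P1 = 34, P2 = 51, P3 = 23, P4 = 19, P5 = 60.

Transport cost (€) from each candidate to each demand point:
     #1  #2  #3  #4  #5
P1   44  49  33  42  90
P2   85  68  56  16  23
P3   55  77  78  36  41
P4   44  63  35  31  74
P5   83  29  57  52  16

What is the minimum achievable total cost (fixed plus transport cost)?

234

Open {P4, P5}: assign each demand point to its cheapest open site.
  #1→P4 44, #2→P5 29, #3→P4 35, #4→P4 31, #5→P5 16
  transport cost 155, fixed 79 → total 234.
Compare {P1, P2}: transport cost 165 + fixed 85 = 250.
Compare {P2, P4}: transport cost 181 + fixed 70 = 251.
Compare {P3, P4}: transport cost 214 + fixed 42 = 256.
All other subsets cost ≥ 250. Minimum total cost: 234.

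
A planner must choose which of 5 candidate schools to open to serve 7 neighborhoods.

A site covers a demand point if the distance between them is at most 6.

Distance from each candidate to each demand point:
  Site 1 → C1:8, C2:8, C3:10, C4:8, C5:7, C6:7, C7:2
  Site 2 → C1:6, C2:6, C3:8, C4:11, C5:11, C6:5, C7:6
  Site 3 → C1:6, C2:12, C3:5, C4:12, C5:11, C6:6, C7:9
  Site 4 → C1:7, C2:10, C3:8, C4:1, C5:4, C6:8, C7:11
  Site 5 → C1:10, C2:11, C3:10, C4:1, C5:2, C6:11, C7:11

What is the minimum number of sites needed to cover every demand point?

Coverage sets (demand points within 6 of each site):
  Site 1: {C7}
  Site 2: {C1, C2, C6, C7}
  Site 3: {C1, C3, C6}
  Site 4: {C4, C5}
  Site 5: {C4, C5}
No 2 sites suffice: every size-2 union leaves at least one demand point uncovered.
But {Site 2, Site 3, Site 4} covers everything, so the minimum is 3.

3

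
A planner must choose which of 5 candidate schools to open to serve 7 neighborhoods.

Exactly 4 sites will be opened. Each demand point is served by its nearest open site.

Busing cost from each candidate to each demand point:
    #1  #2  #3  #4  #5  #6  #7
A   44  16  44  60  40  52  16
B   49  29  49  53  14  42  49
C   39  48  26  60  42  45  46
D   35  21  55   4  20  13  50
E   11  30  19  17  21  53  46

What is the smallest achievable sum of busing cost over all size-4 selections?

Open {A, B, D, E}.
  #1→E 11, #2→A 16, #3→E 19, #4→D 4, #5→B 14, #6→D 13, #7→A 16  ⇒ total 93.
Compare {A, C, D, E}: total 99.
Compare {A, B, C, D}: total 124.
No size-4 selection does better; minimum is 93.

93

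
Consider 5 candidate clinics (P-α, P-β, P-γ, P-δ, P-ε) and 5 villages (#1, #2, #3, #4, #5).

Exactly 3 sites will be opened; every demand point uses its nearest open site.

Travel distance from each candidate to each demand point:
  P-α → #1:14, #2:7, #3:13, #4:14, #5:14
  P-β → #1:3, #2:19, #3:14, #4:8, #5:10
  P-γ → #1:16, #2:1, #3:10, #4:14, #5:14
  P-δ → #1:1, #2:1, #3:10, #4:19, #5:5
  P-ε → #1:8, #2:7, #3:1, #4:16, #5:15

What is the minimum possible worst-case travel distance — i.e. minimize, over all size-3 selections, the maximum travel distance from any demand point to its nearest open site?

Open {P-β, P-δ, P-ε}.
  Farthest demand point is #4 at travel distance 8 (to P-β); all others are ≤ 8.
With {P-α, P-β, P-γ} the worst case is 10.
With {P-α, P-β, P-δ} the worst case is 10.
No size-3 selection achieves below 8.

8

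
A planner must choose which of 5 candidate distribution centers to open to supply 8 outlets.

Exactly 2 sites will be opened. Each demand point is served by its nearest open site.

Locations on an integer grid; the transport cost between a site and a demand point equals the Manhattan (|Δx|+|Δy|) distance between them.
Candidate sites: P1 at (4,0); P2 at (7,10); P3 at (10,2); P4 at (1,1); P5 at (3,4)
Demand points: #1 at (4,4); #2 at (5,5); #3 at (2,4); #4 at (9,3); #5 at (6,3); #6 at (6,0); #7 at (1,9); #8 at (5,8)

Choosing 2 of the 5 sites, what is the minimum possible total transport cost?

Open {P3, P5}.
  #1→P5 1, #2→P5 3, #3→P5 1, #4→P3 2, #5→P5 4, #6→P3 6, #7→P5 7, #8→P5 6  ⇒ total 30.
Compare {P1, P5}: total 31.
Compare {P2, P5}: total 34.
No size-2 selection does better; minimum is 30.

30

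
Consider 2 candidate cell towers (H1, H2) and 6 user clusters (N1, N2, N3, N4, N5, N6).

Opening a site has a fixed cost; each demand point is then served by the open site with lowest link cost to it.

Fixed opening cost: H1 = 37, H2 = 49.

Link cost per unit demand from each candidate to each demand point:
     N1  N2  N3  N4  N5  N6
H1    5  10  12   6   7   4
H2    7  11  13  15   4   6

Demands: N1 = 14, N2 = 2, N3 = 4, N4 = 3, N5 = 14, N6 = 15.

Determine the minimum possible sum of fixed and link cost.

351

Open {H1}: assign each demand point to its cheapest open site.
  N1→H1 14×5=70, N2→H1 2×10=20, N3→H1 4×12=48, N4→H1 3×6=18, N5→H1 14×7=98, N6→H1 15×4=60
  link cost 314, fixed 37 → total 351.
Compare {H1, H2}: link cost 272 + fixed 86 = 358.
Compare {H2}: link cost 363 + fixed 49 = 412.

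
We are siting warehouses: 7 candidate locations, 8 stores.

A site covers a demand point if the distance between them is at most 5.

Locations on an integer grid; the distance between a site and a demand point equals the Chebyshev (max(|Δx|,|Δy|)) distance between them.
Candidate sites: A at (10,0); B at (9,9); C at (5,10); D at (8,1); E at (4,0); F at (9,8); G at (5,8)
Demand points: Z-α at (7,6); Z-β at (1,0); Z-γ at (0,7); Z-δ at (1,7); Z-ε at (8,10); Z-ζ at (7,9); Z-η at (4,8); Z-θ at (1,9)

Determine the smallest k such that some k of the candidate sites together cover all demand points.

Coverage sets (demand points within 5 of each site):
  A: {}
  B: {Z-α, Z-ε, Z-ζ, Z-η}
  C: {Z-α, Z-γ, Z-δ, Z-ε, Z-ζ, Z-η, Z-θ}
  D: {Z-α}
  E: {Z-β}
  F: {Z-α, Z-ε, Z-ζ, Z-η}
  G: {Z-α, Z-γ, Z-δ, Z-ε, Z-ζ, Z-η, Z-θ}
No single site covers all 8 demand points.
But {C, E} covers everything, so the minimum is 2.

2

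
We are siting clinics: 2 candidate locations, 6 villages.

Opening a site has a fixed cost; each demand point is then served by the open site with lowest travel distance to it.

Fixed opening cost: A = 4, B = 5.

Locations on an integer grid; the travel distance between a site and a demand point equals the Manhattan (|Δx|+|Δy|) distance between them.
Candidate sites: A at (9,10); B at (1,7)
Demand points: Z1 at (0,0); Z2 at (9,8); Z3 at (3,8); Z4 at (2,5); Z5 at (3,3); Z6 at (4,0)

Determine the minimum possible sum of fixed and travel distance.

Open {A, B}: assign each demand point to its cheapest open site.
  Z1→B 8, Z2→A 2, Z3→B 3, Z4→B 3, Z5→B 6, Z6→B 10
  travel distance 32, fixed 9 → total 41.
Compare {B}: travel distance 39 + fixed 5 = 44.
Compare {A}: travel distance 69 + fixed 4 = 73.

41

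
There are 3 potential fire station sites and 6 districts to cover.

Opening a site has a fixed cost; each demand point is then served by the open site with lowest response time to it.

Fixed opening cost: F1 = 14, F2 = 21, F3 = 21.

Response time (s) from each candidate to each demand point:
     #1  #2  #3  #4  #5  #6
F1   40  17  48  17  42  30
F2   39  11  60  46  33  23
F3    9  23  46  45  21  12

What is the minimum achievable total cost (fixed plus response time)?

Open {F1, F3}: assign each demand point to its cheapest open site.
  #1→F3 9, #2→F1 17, #3→F3 46, #4→F1 17, #5→F3 21, #6→F3 12
  response time 122, fixed 35 → total 157.
Compare {F1, F2, F3}: response time 116 + fixed 56 = 172.
Compare {F3}: response time 156 + fixed 21 = 177.
Compare {F2, F3}: response time 144 + fixed 42 = 186.
All other subsets cost ≥ 172. Minimum total cost: 157.

157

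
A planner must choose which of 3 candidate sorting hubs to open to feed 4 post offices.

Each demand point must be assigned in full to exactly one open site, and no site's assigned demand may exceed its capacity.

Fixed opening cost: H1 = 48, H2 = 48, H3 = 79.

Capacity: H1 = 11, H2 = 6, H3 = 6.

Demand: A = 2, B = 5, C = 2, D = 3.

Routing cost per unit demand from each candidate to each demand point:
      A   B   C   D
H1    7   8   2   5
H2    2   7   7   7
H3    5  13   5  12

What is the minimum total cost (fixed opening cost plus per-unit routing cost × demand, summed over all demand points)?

Open {H1, H2}; cheapest assignment that respects the capacities:
  H1 (cap 11, load 10): B, C, D — cost 5×8 + 2×2 + 3×5 = 59
  H2 (cap 6, load 2): A — cost 2×2 = 4
  Shipping 63, fixed 96 → total 159.
  Any other capacity-feasible assignment to {H1, H2} ships for at least 63.
Compare {H1, H3}: its best feasible assignment gives total 196.
Compare {H1, H2, H3}: its best feasible assignment gives total 238.
Every other set of open sites that can feasibly serve all demand totals ≥ 196 even under its best assignment. Minimum: 159.

159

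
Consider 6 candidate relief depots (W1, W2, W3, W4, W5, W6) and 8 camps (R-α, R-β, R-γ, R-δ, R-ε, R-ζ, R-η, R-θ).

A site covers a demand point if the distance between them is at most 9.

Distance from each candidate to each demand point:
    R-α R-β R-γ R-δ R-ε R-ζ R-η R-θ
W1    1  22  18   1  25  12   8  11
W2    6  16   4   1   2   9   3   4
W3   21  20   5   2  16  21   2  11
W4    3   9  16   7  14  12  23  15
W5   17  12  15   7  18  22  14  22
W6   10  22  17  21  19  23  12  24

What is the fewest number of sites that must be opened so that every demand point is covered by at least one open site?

Coverage sets (demand points within 9 of each site):
  W1: {R-α, R-δ, R-η}
  W2: {R-α, R-γ, R-δ, R-ε, R-ζ, R-η, R-θ}
  W3: {R-γ, R-δ, R-η}
  W4: {R-α, R-β, R-δ}
  W5: {R-δ}
  W6: {}
No single site covers all 8 demand points.
But {W2, W4} covers everything, so the minimum is 2.

2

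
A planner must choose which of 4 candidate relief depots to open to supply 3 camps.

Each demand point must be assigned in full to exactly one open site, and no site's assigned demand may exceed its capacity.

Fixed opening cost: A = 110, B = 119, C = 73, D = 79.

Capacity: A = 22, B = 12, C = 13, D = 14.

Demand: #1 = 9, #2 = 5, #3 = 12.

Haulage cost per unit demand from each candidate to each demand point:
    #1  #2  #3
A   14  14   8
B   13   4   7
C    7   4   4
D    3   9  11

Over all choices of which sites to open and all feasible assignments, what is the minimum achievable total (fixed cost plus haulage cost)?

Open {C, D}; cheapest assignment that respects the capacities:
  C (cap 13, load 12): #3 — cost 12×4 = 48
  D (cap 14, load 14): #1, #2 — cost 9×3 + 5×9 = 72
  Shipping 120, fixed 152 → total 272.
  Any other capacity-feasible assignment to {C, D} ships for at least 120.
Compare {B, D}: its best feasible assignment gives total 354.
Compare {A, D}: its best feasible assignment gives total 357.
Every other set of open sites that can feasibly serve all demand totals ≥ 354 even under its best assignment. Minimum: 272.

272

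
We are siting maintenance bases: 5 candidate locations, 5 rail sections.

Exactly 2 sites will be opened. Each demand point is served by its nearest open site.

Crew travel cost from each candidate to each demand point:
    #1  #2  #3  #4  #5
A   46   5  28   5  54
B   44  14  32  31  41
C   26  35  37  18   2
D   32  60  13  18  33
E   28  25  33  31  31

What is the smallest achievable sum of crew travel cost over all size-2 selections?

Open {A, C}.
  #1→C 26, #2→A 5, #3→A 28, #4→A 5, #5→C 2  ⇒ total 66.
Compare {A, D}: total 88.
Compare {B, C}: total 92.
No size-2 selection does better; minimum is 66.

66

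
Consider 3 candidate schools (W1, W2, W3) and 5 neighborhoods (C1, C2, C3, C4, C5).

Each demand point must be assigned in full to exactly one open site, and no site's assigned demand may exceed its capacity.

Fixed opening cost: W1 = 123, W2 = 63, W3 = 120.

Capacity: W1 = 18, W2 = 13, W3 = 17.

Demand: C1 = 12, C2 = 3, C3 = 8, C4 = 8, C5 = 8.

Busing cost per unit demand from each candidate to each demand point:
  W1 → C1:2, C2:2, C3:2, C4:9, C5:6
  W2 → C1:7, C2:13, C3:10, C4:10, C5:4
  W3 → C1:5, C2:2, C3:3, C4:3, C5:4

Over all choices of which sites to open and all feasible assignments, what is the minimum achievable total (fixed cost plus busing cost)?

Open {W1, W2, W3}; cheapest assignment that respects the capacities:
  W1 (cap 18, load 15): C1, C2 — cost 12×2 + 3×2 = 30
  W2 (cap 13, load 8): C5 — cost 8×4 = 32
  W3 (cap 17, load 16): C3, C4 — cost 8×3 + 8×3 = 48
  Shipping 110, fixed 306 → total 416.
  Any other capacity-feasible assignment to {W1, W2, W3} ships for at least 110.
Total demand is 39 and no other set of sites has combined capacity ≥ 39, so {W1, W2, W3} is the only feasible choice of open sites. Minimum: 416.

416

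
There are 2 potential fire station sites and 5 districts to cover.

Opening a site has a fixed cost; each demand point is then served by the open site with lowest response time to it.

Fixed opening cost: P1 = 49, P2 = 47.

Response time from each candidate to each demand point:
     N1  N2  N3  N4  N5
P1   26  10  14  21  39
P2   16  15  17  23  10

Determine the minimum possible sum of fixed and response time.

128

Open {P2}: assign each demand point to its cheapest open site.
  N1→P2 16, N2→P2 15, N3→P2 17, N4→P2 23, N5→P2 10
  response time 81, fixed 47 → total 128.
Compare {P1}: response time 110 + fixed 49 = 159.
Compare {P1, P2}: response time 71 + fixed 96 = 167.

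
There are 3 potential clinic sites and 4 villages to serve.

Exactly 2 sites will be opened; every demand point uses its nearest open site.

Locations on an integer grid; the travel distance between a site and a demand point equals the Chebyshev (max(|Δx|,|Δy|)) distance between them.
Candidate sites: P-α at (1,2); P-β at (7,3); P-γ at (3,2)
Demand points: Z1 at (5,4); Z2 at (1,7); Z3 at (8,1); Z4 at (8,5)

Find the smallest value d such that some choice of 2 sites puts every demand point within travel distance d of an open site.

5

Open {P-α, P-β}.
  Farthest demand point is Z2 at travel distance 5 (to P-α); all others are ≤ 5.
With {P-α, P-γ} the worst case is 5.
With {P-β, P-γ} the worst case is 5.
No size-2 selection achieves below 5.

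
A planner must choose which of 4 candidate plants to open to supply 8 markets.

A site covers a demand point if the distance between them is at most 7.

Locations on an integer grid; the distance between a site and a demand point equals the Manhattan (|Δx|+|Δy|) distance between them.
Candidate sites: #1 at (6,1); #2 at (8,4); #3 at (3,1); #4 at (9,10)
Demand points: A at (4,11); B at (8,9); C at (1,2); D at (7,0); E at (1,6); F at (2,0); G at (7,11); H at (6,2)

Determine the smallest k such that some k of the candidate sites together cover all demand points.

Coverage sets (demand points within 7 of each site):
  #1: {C, D, F, H}
  #2: {B, D, H}
  #3: {C, D, E, F, H}
  #4: {A, B, G}
No single site covers all 8 demand points.
But {#3, #4} covers everything, so the minimum is 2.

2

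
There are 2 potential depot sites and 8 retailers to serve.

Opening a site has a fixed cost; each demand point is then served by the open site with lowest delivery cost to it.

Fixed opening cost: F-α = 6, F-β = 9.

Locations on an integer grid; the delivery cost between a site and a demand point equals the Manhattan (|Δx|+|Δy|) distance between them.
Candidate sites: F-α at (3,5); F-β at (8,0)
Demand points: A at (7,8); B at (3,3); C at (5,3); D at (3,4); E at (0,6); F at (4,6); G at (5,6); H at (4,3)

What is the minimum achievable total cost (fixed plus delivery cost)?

Open {F-α}: assign each demand point to its cheapest open site.
  A→F-α 7, B→F-α 2, C→F-α 4, D→F-α 1, E→F-α 4, F→F-α 2, G→F-α 3, H→F-α 3
  delivery cost 26, fixed 6 → total 32.
Compare {F-α, F-β}: delivery cost 26 + fixed 15 = 41.
Compare {F-β}: delivery cost 72 + fixed 9 = 81.

32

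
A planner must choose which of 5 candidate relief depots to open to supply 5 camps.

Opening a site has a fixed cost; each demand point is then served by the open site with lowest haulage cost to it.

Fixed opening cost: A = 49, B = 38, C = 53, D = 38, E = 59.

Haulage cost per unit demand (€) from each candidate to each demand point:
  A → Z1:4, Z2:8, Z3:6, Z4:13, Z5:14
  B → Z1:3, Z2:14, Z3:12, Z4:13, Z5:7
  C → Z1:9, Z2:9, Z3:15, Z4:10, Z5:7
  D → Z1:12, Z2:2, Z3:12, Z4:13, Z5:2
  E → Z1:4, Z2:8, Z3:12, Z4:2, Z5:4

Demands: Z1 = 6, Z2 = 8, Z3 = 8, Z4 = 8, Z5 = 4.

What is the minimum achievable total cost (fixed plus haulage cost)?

257

Open {D, E}: assign each demand point to its cheapest open site.
  Z1→E 6×4=24, Z2→D 8×2=16, Z3→D 8×12=96, Z4→E 8×2=16, Z5→D 4×2=8
  haulage cost 160, fixed 97 → total 257.
Compare {A, D, E}: haulage cost 112 + fixed 146 = 258.
Compare {E}: haulage cost 216 + fixed 59 = 275.
Compare {A, E}: haulage cost 168 + fixed 108 = 276.
All other subsets cost ≥ 258. Minimum total cost: 257.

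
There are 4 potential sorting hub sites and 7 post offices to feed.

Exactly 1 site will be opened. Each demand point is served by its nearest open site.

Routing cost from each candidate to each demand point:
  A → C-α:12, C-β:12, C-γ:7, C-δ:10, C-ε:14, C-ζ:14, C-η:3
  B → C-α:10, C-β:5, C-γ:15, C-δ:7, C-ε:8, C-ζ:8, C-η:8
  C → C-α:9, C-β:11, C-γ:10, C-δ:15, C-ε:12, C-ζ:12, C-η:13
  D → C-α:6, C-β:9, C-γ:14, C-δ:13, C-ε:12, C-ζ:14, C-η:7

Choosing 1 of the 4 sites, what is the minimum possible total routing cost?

61

Open {B}.
  C-α→B 10, C-β→B 5, C-γ→B 15, C-δ→B 7, C-ε→B 8, C-ζ→B 8, C-η→B 8  ⇒ total 61.
Compare {A}: total 72.
Compare {D}: total 75.
No size-1 selection does better; minimum is 61.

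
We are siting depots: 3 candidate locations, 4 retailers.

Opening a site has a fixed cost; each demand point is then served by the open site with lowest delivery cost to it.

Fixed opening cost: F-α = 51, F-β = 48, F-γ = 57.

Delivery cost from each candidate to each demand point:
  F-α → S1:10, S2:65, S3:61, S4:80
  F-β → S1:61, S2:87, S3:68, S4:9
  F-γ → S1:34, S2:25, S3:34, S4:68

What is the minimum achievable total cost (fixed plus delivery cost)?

Open {F-β, F-γ}: assign each demand point to its cheapest open site.
  S1→F-γ 34, S2→F-γ 25, S3→F-γ 34, S4→F-β 9
  delivery cost 102, fixed 105 → total 207.
Compare {F-γ}: delivery cost 161 + fixed 57 = 218.
Compare {F-α, F-β, F-γ}: delivery cost 78 + fixed 156 = 234.
Compare {F-α, F-β}: delivery cost 145 + fixed 99 = 244.
All other subsets cost ≥ 218. Minimum total cost: 207.

207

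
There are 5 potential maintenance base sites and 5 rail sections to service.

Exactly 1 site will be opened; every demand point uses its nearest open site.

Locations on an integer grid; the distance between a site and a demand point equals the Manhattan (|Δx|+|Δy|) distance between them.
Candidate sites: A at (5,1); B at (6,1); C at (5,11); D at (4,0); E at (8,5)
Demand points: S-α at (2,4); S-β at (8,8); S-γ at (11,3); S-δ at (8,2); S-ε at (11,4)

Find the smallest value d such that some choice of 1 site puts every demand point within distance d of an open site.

7

Open {E}.
  Farthest demand point is S-α at distance 7 (to E); all others are ≤ 7.
With {B} the worst case is 9.
With {A} the worst case is 10.
No size-1 selection achieves below 7.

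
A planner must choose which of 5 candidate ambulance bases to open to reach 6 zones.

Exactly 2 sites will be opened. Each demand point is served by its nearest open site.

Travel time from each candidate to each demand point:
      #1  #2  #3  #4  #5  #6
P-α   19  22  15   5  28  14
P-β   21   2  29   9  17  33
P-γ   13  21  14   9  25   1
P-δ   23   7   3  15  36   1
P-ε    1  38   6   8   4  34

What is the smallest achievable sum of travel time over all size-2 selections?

Open {P-δ, P-ε}.
  #1→P-ε 1, #2→P-δ 7, #3→P-δ 3, #4→P-ε 8, #5→P-ε 4, #6→P-δ 1  ⇒ total 24.
Compare {P-γ, P-ε}: total 41.
Compare {P-α, P-ε}: total 52.
No size-2 selection does better; minimum is 24.

24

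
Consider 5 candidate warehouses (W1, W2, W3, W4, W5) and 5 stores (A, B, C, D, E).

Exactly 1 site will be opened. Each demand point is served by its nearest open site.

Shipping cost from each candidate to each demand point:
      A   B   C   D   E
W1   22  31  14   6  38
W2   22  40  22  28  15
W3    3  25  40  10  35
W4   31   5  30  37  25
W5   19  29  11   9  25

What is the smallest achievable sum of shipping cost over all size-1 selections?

Open {W5}.
  A→W5 19, B→W5 29, C→W5 11, D→W5 9, E→W5 25  ⇒ total 93.
Compare {W1}: total 111.
Compare {W3}: total 113.
No size-1 selection does better; minimum is 93.

93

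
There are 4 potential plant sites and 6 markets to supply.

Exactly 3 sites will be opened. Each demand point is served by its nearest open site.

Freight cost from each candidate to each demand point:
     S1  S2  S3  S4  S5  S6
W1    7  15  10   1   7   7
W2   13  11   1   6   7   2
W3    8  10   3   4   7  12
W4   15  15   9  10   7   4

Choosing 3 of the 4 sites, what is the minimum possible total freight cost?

28

Open {W1, W2, W3}.
  S1→W1 7, S2→W3 10, S3→W2 1, S4→W1 1, S5→W1 7, S6→W2 2  ⇒ total 28.
Compare {W1, W2, W4}: total 29.
Compare {W1, W3, W4}: total 32.
No size-3 selection does better; minimum is 28.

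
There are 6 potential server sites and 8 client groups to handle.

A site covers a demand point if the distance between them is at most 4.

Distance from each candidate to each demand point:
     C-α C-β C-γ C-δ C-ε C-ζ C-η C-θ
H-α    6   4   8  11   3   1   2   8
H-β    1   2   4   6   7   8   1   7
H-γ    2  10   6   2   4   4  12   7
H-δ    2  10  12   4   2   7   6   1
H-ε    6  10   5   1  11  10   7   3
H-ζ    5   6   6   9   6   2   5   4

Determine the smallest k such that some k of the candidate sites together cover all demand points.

Coverage sets (demand points within 4 of each site):
  H-α: {C-β, C-ε, C-ζ, C-η}
  H-β: {C-α, C-β, C-γ, C-η}
  H-γ: {C-α, C-δ, C-ε, C-ζ}
  H-δ: {C-α, C-δ, C-ε, C-θ}
  H-ε: {C-δ, C-θ}
  H-ζ: {C-ζ, C-θ}
No 2 sites suffice: every size-2 union leaves at least one demand point uncovered.
But {H-α, H-β, H-δ} covers everything, so the minimum is 3.

3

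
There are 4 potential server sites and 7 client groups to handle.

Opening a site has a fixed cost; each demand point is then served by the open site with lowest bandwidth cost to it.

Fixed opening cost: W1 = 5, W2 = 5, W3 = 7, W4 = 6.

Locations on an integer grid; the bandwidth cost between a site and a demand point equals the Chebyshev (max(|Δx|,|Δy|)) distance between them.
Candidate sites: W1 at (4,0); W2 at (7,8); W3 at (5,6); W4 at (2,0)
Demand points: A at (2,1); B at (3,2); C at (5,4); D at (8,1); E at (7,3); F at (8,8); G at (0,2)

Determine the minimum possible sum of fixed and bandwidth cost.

Open {W1, W2}: assign each demand point to its cheapest open site.
  A→W1 2, B→W1 2, C→W1 4, D→W1 4, E→W1 3, F→W2 1, G→W1 4
  bandwidth cost 20, fixed 10 → total 30.
Compare {W3, W4}: bandwidth cost 18 + fixed 13 = 31.
Compare {W1}: bandwidth cost 27 + fixed 5 = 32.
Compare {W1, W3}: bandwidth cost 20 + fixed 12 = 32.
All other subsets cost ≥ 31. Minimum total cost: 30.

30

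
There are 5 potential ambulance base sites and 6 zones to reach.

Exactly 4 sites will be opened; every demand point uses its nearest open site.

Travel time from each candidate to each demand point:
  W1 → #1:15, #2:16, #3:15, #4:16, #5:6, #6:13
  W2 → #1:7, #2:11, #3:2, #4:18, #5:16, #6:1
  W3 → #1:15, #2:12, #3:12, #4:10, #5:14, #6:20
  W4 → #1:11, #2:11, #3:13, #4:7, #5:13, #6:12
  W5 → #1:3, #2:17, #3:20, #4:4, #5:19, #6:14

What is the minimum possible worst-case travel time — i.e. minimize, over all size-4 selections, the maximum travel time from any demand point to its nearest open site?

Open {W1, W2, W3, W4}.
  Farthest demand point is #2 at travel time 11 (to W2); all others are ≤ 11.
With {W1, W2, W3, W5} the worst case is 11.
With {W1, W2, W4, W5} the worst case is 11.
No size-4 selection achieves below 11.

11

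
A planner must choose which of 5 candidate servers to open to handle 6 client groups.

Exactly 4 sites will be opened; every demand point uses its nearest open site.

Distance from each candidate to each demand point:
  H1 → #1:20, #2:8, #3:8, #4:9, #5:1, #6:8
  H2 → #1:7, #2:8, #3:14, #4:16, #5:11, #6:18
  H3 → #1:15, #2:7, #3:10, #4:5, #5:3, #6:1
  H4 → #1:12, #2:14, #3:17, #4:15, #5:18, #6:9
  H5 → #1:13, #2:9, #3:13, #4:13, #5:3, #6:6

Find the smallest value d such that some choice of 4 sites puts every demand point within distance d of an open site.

Open {H1, H2, H3, H4}.
  Farthest demand point is #3 at distance 8 (to H1); all others are ≤ 8.
With {H1, H2, H3, H5} the worst case is 8.
With {H1, H2, H4, H5} the worst case is 9.
No size-4 selection achieves below 8.

8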